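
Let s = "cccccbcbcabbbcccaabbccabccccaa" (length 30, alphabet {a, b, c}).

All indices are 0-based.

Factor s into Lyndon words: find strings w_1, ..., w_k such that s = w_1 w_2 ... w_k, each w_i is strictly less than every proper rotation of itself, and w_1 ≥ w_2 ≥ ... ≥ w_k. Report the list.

emit factor 1: 'c' (i=0, period=1)
emit factor 2: 'c' (i=1, period=1)
emit factor 3: 'c' (i=2, period=1)
emit factor 4: 'c' (i=3, period=1)
emit factor 5: 'c' (i=4, period=1)
emit factor 6: 'bc' (i=5, period=2)
emit factor 7: 'bc' (i=7, period=2)
emit factor 8: 'abbbccc' (i=9, period=7)
emit factor 9: 'aabbccabcccc' (i=16, period=12)
emit factor 10: 'a' (i=28, period=1)
emit factor 11: 'a' (i=29, period=1)

["c", "c", "c", "c", "c", "bc", "bc", "abbbccc", "aabbccabcccc", "a", "a"]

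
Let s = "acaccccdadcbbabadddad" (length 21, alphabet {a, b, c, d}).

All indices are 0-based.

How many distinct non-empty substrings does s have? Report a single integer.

rank | idx | suffix
   0 |  13 | abadddad
   1 |   0 | acaccccdadcbbabadddad
   2 |   2 | accccdadcbbabadddad
   3 |  19 | ad
   4 |   8 | adcbbabadddad
   5 |  15 | adddad
   6 |  12 | babadddad
   7 |  14 | badddad
   8 |  11 | bbabadddad
   9 |   1 | caccccdadcbbabadddad
  10 |  10 | cbbabadddad
  11 |   3 | ccccdadcbbabadddad
  12 |   4 | cccdadcbbabadddad
  13 |   5 | ccdadcbbabadddad
  14 |   6 | cdadcbbabadddad
  15 |  20 | d
  16 |  18 | dad
  17 |   7 | dadcbbabadddad
  18 |   9 | dcbbabadddad
  19 |  17 | ddad
  20 |  16 | dddad

SA = [13, 0, 2, 19, 8, 15, 12, 14, 11, 1, 10, 3, 4, 5, 6, 20, 18, 7, 9, 17, 16]
i: (SA[i-1],SA[i]) lcp shared
  1: (13,0) 1 'a'
  2: (0,2) 2 'ac'
  3: (2,19) 1 'a'
  4: (19,8) 2 'ad'
  5: (8,15) 2 'ad'
  6: (15,12) 0 ''
  7: (12,14) 2 'ba'
  8: (14,11) 1 'b'
  9: (11,1) 0 ''
  10: (1,10) 1 'c'
  11: (10,3) 1 'c'
  12: (3,4) 3 'ccc'
  13: (4,5) 2 'cc'
  14: (5,6) 1 'c'
  15: (6,20) 0 ''
  16: (20,18) 1 'd'
  17: (18,7) 3 'dad'
  18: (7,9) 1 'd'
  19: (9,17) 1 'd'
  20: (17,16) 2 'dd'

n(n+1)/2 = 21·22/2 = 231
Σ LCP = 0 + 1 + 2 + 1 + 2 + 2 + 0 + 2 + 1 + 0 + 1 + 1 + 3 + 2 + 1 + 0 + 1 + 3 + 1 + 1 + 2 = 27
distinct = 231 − 27 = 204

204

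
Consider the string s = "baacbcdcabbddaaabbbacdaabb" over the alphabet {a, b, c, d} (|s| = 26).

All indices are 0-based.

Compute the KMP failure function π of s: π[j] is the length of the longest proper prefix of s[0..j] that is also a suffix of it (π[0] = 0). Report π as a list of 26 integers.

[0, 0, 0, 0, 1, 0, 0, 0, 0, 1, 1, 0, 0, 0, 0, 0, 1, 1, 1, 2, 0, 0, 0, 0, 1, 1]

π[0] = 0
j=1 s[j]='a': π[1]=0 (border '')
j=2 s[j]='a': π[2]=0 (border '')
j=3 s[j]='c': π[3]=0 (border '')
j=4 s[j]='b': π[4]=1 (border 'b')
j=5 s[j]='c': k: 1→0; π[5]=0 (border '')
j=6 s[j]='d': π[6]=0 (border '')
j=7 s[j]='c': π[7]=0 (border '')
j=8 s[j]='a': π[8]=0 (border '')
j=9 s[j]='b': π[9]=1 (border 'b')
j=10 s[j]='b': k: 1→0; π[10]=1 (border 'b')
j=11 s[j]='d': k: 1→0; π[11]=0 (border '')
j=12 s[j]='d': π[12]=0 (border '')
j=13 s[j]='a': π[13]=0 (border '')
j=14 s[j]='a': π[14]=0 (border '')
j=15 s[j]='a': π[15]=0 (border '')
j=16 s[j]='b': π[16]=1 (border 'b')
j=17 s[j]='b': k: 1→0; π[17]=1 (border 'b')
j=18 s[j]='b': k: 1→0; π[18]=1 (border 'b')
j=19 s[j]='a': π[19]=2 (border 'ba')
j=20 s[j]='c': k: 2→0; π[20]=0 (border '')
j=21 s[j]='d': π[21]=0 (border '')
j=22 s[j]='a': π[22]=0 (border '')
j=23 s[j]='a': π[23]=0 (border '')
j=24 s[j]='b': π[24]=1 (border 'b')
j=25 s[j]='b': k: 1→0; π[25]=1 (border 'b')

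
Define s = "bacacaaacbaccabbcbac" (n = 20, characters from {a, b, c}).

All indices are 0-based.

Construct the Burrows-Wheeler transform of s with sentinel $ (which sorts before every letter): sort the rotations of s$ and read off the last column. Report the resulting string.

ccacbcbabc$cabaacabaa

rank  rotation               last
    0  $bacacaaacbaccabbcbac  c
    1  aaacbaccabbcbac$bacac  c
    2  aacbaccabbcbac$bacaca  a
    3  abbcbac$bacacaaacbacc  c
    4  ac$bacacaaacbaccabbcb  b
    5  acaaacbaccabbcbac$bac  c
    6  acacaaacbaccabbcbac$b  b
    7  acbaccabbcbac$bacacaa  a
    8  accabbcbac$bacacaaacb  b
    9  bac$bacacaaacbaccabbc  c
   10  bacacaaacbaccabbcbac$  $
   11  baccabbcbac$bacacaaac  c
   12  bbcbac$bacacaaacbacca  a
   13  bcbac$bacacaaacbaccab  b
   14  c$bacacaaacbaccabbcba  a
   15  caaacbaccabbcbac$baca  a
   16  cabbcbac$bacacaaacbac  c
   17  cacaaacbaccabbcbac$ba  a
   18  cbac$bacacaaacbaccabb  b
   19  cbaccabbcbac$bacacaaa  a
   20  ccabbcbac$bacacaaacba  a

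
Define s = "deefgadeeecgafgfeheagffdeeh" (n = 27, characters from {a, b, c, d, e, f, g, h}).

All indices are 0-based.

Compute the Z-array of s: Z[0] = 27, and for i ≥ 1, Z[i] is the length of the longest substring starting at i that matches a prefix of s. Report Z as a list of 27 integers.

Z[0]=27
i=1: i≥r, start 0; Z[1]=0
i=2: i≥r, start 0; Z[2]=0
i=3: i≥r, start 0; Z[3]=0
i=4: i≥r, start 0; Z[4]=0
i=5: i≥r, start 0; Z[5]=0
i=6: i≥r, start 0; Z[6]=3 extend→box=[6,9)
i=7: min(r-i=2, Z[1]=0)=0; Z[7]=0
i=8: min(r-i=1, Z[2]=0)=0; Z[8]=0
i=9: i≥r, start 0; Z[9]=0
i=10: i≥r, start 0; Z[10]=0
i=11: i≥r, start 0; Z[11]=0
i=12: i≥r, start 0; Z[12]=0
i=13: i≥r, start 0; Z[13]=0
i=14: i≥r, start 0; Z[14]=0
i=15: i≥r, start 0; Z[15]=0
i=16: i≥r, start 0; Z[16]=0
i=17: i≥r, start 0; Z[17]=0
i=18: i≥r, start 0; Z[18]=0
i=19: i≥r, start 0; Z[19]=0
i=20: i≥r, start 0; Z[20]=0
i=21: i≥r, start 0; Z[21]=0
i=22: i≥r, start 0; Z[22]=0
i=23: i≥r, start 0; Z[23]=3 extend→box=[23,26)
i=24: min(r-i=2, Z[1]=0)=0; Z[24]=0
i=25: min(r-i=1, Z[2]=0)=0; Z[25]=0
i=26: i≥r, start 0; Z[26]=0

[27, 0, 0, 0, 0, 0, 3, 0, 0, 0, 0, 0, 0, 0, 0, 0, 0, 0, 0, 0, 0, 0, 0, 3, 0, 0, 0]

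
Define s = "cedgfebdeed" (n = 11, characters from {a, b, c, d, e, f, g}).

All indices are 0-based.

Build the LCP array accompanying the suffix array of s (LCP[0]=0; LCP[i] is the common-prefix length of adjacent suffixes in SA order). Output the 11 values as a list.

[0, 0, 0, 1, 1, 0, 1, 2, 1, 0, 0]

rank→(start, suffix):
  0 → (6, 'bdeed')
  1 → (0, 'cedgfebdeed')
  2 → (10, 'd')
  3 → (7, 'deed')
  4 → (2, 'dgfebdeed')
  5 → (5, 'ebdeed')
  6 → (9, 'ed')
  7 → (1, 'edgfebdeed')
  8 → (8, 'eed')
  9 → (4, 'febdeed')
  10 → (3, 'gfebdeed')

SA = [6, 0, 10, 7, 2, 5, 9, 1, 8, 4, 3]
i: (SA[i-1],SA[i]) lcp shared
  1: (6,0) 0 ''
  2: (0,10) 0 ''
  3: (10,7) 1 'd'
  4: (7,2) 1 'd'
  5: (2,5) 0 ''
  6: (5,9) 1 'e'
  7: (9,1) 2 'ed'
  8: (1,8) 1 'e'
  9: (8,4) 0 ''
  10: (4,3) 0 ''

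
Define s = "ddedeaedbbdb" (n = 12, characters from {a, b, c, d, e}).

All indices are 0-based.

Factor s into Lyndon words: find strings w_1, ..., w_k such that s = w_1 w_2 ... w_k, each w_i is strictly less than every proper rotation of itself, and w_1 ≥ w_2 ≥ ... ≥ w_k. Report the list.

["ddede", "aedbbdb"]

emit factor 1: 'ddede' (i=0, period=5)
emit factor 2: 'aedbbdb' (i=5, period=7)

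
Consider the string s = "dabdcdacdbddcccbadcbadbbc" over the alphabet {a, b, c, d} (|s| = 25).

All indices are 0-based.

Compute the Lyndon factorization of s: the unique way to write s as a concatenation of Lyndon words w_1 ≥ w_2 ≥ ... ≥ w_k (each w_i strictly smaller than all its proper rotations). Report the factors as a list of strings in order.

["d", "abdcdacdbddcccbadcbadbbc"]

emit factor 1: 'd' (i=0, period=1)
emit factor 2: 'abdcdacdbddcccbadcbadbbc' (i=1, period=24)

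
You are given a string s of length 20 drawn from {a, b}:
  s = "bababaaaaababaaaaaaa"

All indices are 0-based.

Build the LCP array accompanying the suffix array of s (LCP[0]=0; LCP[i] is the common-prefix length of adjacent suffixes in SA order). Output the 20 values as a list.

rank→(start, suffix):
  0 → (19, 'a')
  1 → (18, 'aa')
  2 → (17, 'aaa')
  3 → (16, 'aaaa')
  4 → (15, 'aaaaa')
  5 → (14, 'aaaaaa')
  6 → (13, 'aaaaaaa')
  7 → (5, 'aaaaababaaaaaaa')
  8 → (6, 'aaaababaaaaaaa')
  9 → (7, 'aaababaaaaaaa')
  10 → (8, 'aababaaaaaaa')
  11 → (11, 'abaaaaaaa')
  12 → (3, 'abaaaaababaaaaaaa')
  13 → (9, 'ababaaaaaaa')
  14 → (1, 'ababaaaaababaaaaaaa')
  15 → (12, 'baaaaaaa')
  16 → (4, 'baaaaababaaaaaaa')
  17 → (10, 'babaaaaaaa')
  18 → (2, 'babaaaaababaaaaaaa')
  19 → (0, 'bababaaaaababaaaaaaa')

SA = [19, 18, 17, 16, 15, 14, 13, 5, 6, 7, 8, 11, 3, 9, 1, 12, 4, 10, 2, 0]
i: (SA[i-1],SA[i]) lcp shared
  1: (19,18) 1 'a'
  2: (18,17) 2 'aa'
  3: (17,16) 3 'aaa'
  4: (16,15) 4 'aaaa'
  5: (15,14) 5 'aaaaa'
  6: (14,13) 6 'aaaaaa'
  7: (13,5) 5 'aaaaa'
  8: (5,6) 4 'aaaa'
  9: (6,7) 3 'aaa'
  10: (7,8) 2 'aa'
  11: (8,11) 1 'a'
  12: (11,3) 7 'abaaaaa'
  13: (3,9) 3 'aba'
  14: (9,1) 9 'ababaaaaa'
  15: (1,12) 0 ''
  16: (12,4) 6 'baaaaa'
  17: (4,10) 2 'ba'
  18: (10,2) 8 'babaaaaa'
  19: (2,0) 4 'baba'

[0, 1, 2, 3, 4, 5, 6, 5, 4, 3, 2, 1, 7, 3, 9, 0, 6, 2, 8, 4]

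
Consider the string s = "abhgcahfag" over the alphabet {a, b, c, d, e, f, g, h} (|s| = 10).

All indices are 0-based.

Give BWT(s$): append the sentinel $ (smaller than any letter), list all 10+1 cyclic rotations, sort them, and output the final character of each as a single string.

rank  rotation     last
    0  $abhgcahfag  g
    1  abhgcahfag$  $
    2  ag$abhgcahf  f
    3  ahfag$abhgc  c
    4  bhgcahfag$a  a
    5  cahfag$abhg  g
    6  fag$abhgcah  h
    7  g$abhgcahfa  a
    8  gcahfag$abh  h
    9  hfag$abhgca  a
   10  hgcahfag$ab  b

g$fcaghahab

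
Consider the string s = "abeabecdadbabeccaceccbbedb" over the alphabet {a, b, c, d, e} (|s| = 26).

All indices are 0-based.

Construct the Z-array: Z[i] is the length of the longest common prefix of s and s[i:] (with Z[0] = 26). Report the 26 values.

[26, 0, 0, 3, 0, 0, 0, 0, 1, 0, 0, 3, 0, 0, 0, 0, 1, 0, 0, 0, 0, 0, 0, 0, 0, 0]

Z[0]=26
i=1: outside box; Z[1]=0
i=2: outside box; Z[2]=0
i=3: outside box; Z[3]=3 grow→box=[3,6)
i=4: min(r-i=2, Z[1]=0)=0; Z[4]=0
i=5: min(r-i=1, Z[2]=0)=0; Z[5]=0
i=6: outside box; Z[6]=0
i=7: outside box; Z[7]=0
i=8: outside box; Z[8]=1 grow→box=[8,9)
i=9: outside box; Z[9]=0
i=10: outside box; Z[10]=0
i=11: outside box; Z[11]=3 grow→box=[11,14)
i=12: min(r-i=2, Z[1]=0)=0; Z[12]=0
i=13: min(r-i=1, Z[2]=0)=0; Z[13]=0
i=14: outside box; Z[14]=0
i=15: outside box; Z[15]=0
i=16: outside box; Z[16]=1 grow→box=[16,17)
i=17: outside box; Z[17]=0
i=18: outside box; Z[18]=0
i=19: outside box; Z[19]=0
i=20: outside box; Z[20]=0
i=21: outside box; Z[21]=0
i=22: outside box; Z[22]=0
i=23: outside box; Z[23]=0
i=24: outside box; Z[24]=0
i=25: outside box; Z[25]=0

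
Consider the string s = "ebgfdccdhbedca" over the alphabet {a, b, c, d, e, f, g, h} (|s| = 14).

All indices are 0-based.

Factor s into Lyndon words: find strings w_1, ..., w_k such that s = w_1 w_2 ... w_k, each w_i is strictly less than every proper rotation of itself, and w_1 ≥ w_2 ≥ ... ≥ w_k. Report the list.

emit factor 1: 'e' (i=0, period=1)
emit factor 2: 'bgfdccdh' (i=1, period=8)
emit factor 3: 'bedc' (i=9, period=4)
emit factor 4: 'a' (i=13, period=1)

["e", "bgfdccdh", "bedc", "a"]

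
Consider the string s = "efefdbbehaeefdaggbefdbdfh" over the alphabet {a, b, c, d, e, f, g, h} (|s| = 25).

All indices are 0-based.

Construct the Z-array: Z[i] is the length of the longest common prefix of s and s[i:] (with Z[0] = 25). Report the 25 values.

Z[0]=25
i=1: i≥r, start 0; Z[1]=0
i=2: i≥r, start 0; Z[2]=2 grow→box=[2,4)
i=3: min(r-i=1, Z[1]=0)=0; Z[3]=0
i=4: i≥r, start 0; Z[4]=0
i=5: i≥r, start 0; Z[5]=0
i=6: i≥r, start 0; Z[6]=0
i=7: i≥r, start 0; Z[7]=1 grow→box=[7,8)
i=8: i≥r, start 0; Z[8]=0
i=9: i≥r, start 0; Z[9]=0
i=10: i≥r, start 0; Z[10]=1 grow→box=[10,11)
i=11: i≥r, start 0; Z[11]=2 grow→box=[11,13)
i=12: min(r-i=1, Z[1]=0)=0; Z[12]=0
i=13: i≥r, start 0; Z[13]=0
i=14: i≥r, start 0; Z[14]=0
i=15: i≥r, start 0; Z[15]=0
i=16: i≥r, start 0; Z[16]=0
i=17: i≥r, start 0; Z[17]=0
i=18: i≥r, start 0; Z[18]=2 grow→box=[18,20)
i=19: min(r-i=1, Z[1]=0)=0; Z[19]=0
i=20: i≥r, start 0; Z[20]=0
i=21: i≥r, start 0; Z[21]=0
i=22: i≥r, start 0; Z[22]=0
i=23: i≥r, start 0; Z[23]=0
i=24: i≥r, start 0; Z[24]=0

[25, 0, 2, 0, 0, 0, 0, 1, 0, 0, 1, 2, 0, 0, 0, 0, 0, 0, 2, 0, 0, 0, 0, 0, 0]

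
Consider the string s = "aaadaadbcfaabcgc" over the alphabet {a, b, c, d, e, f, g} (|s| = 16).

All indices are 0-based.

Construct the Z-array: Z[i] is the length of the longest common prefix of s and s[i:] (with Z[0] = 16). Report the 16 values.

[16, 2, 1, 0, 2, 1, 0, 0, 0, 0, 2, 1, 0, 0, 0, 0]

Z[0]=16
i=1: i≥r, start 0; Z[1]=2 grow→box=[1,3)
i=2: min(r-i=1, Z[1]=2)=1; Z[2]=1
i=3: i≥r, start 0; Z[3]=0
i=4: i≥r, start 0; Z[4]=2 grow→box=[4,6)
i=5: min(r-i=1, Z[1]=2)=1; Z[5]=1
i=6: i≥r, start 0; Z[6]=0
i=7: i≥r, start 0; Z[7]=0
i=8: i≥r, start 0; Z[8]=0
i=9: i≥r, start 0; Z[9]=0
i=10: i≥r, start 0; Z[10]=2 grow→box=[10,12)
i=11: min(r-i=1, Z[1]=2)=1; Z[11]=1
i=12: i≥r, start 0; Z[12]=0
i=13: i≥r, start 0; Z[13]=0
i=14: i≥r, start 0; Z[14]=0
i=15: i≥r, start 0; Z[15]=0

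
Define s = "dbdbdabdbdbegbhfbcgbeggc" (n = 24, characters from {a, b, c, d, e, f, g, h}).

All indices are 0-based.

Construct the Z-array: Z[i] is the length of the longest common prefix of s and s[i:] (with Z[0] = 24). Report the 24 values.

[24, 0, 3, 0, 1, 0, 0, 4, 0, 2, 0, 0, 0, 0, 0, 0, 0, 0, 0, 0, 0, 0, 0, 0]

Z[0]=24
i=1: fresh scan; Z[1]=0
i=2: fresh scan; Z[2]=3 extend→box=[2,5)
i=3: min(r-i=2, Z[1]=0)=0; Z[3]=0
i=4: min(r-i=1, Z[2]=3)=1; Z[4]=1
i=5: fresh scan; Z[5]=0
i=6: fresh scan; Z[6]=0
i=7: fresh scan; Z[7]=4 extend→box=[7,11)
i=8: min(r-i=3, Z[1]=0)=0; Z[8]=0
i=9: min(r-i=2, Z[2]=3)=2; Z[9]=2
i=10: min(r-i=1, Z[3]=0)=0; Z[10]=0
i=11: fresh scan; Z[11]=0
i=12: fresh scan; Z[12]=0
i=13: fresh scan; Z[13]=0
i=14: fresh scan; Z[14]=0
i=15: fresh scan; Z[15]=0
i=16: fresh scan; Z[16]=0
i=17: fresh scan; Z[17]=0
i=18: fresh scan; Z[18]=0
i=19: fresh scan; Z[19]=0
i=20: fresh scan; Z[20]=0
i=21: fresh scan; Z[21]=0
i=22: fresh scan; Z[22]=0
i=23: fresh scan; Z[23]=0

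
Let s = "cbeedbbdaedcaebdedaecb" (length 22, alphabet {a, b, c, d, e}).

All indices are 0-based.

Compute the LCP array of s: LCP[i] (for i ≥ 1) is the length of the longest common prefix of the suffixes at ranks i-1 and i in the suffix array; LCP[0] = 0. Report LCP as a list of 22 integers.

[0, 2, 2, 0, 1, 1, 2, 1, 0, 1, 2, 0, 3, 1, 1, 1, 0, 1, 1, 2, 2, 1]

rank→(start, suffix):
  0 → (12, 'aebdedaecb')
  1 → (18, 'aecb')
  2 → (8, 'aedcaebdedaecb')
  3 → (21, 'b')
  4 → (5, 'bbdaedcaebdedaecb')
  5 → (6, 'bdaedcaebdedaecb')
  6 → (14, 'bdedaecb')
  7 → (1, 'beedbbdaedcaebdedaecb')
  8 → (11, 'caebdedaecb')
  9 → (20, 'cb')
  10 → (0, 'cbeedbbdaedcaebdedaecb')
  11 → (17, 'daecb')
  12 → (7, 'daedcaebdedaecb')
  13 → (4, 'dbbdaedcaebdedaecb')
  14 → (10, 'dcaebdedaecb')
  15 → (15, 'dedaecb')
  16 → (13, 'ebdedaecb')
  17 → (19, 'ecb')
  18 → (16, 'edaecb')
  19 → (3, 'edbbdaedcaebdedaecb')
  20 → (9, 'edcaebdedaecb')
  21 → (2, 'eedbbdaedcaebdedaecb')

SA = [12, 18, 8, 21, 5, 6, 14, 1, 11, 20, 0, 17, 7, 4, 10, 15, 13, 19, 16, 3, 9, 2]
rank  pair      lcp
   1  s[12:],s[18:]  2  'ae'
   2  s[18:],s[8:]  2  'ae'
   3  s[8:],s[21:]  0  ''
   4  s[21:],s[5:]  1  'b'
   5  s[5:],s[6:]  1  'b'
   6  s[6:],s[14:]  2  'bd'
   7  s[14:],s[1:]  1  'b'
   8  s[1:],s[11:]  0  ''
   9  s[11:],s[20:]  1  'c'
  10  s[20:],s[0:]  2  'cb'
  11  s[0:],s[17:]  0  ''
  12  s[17:],s[7:]  3  'dae'
  13  s[7:],s[4:]  1  'd'
  14  s[4:],s[10:]  1  'd'
  15  s[10:],s[15:]  1  'd'
  16  s[15:],s[13:]  0  ''
  17  s[13:],s[19:]  1  'e'
  18  s[19:],s[16:]  1  'e'
  19  s[16:],s[3:]  2  'ed'
  20  s[3:],s[9:]  2  'ed'
  21  s[9:],s[2:]  1  'e'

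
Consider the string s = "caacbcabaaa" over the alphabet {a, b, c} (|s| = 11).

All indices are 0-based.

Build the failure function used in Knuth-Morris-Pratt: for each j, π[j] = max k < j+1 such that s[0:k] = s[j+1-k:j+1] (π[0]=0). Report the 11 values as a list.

[0, 0, 0, 1, 0, 1, 2, 0, 0, 0, 0]

π[0] = 0
j=1 s[j]='a': π[1]=0 (border '')
j=2 s[j]='a': π[2]=0 (border '')
j=3 s[j]='c': π[3]=1 (border 'c')
j=4 s[j]='b': k: 1→0; π[4]=0 (border '')
j=5 s[j]='c': π[5]=1 (border 'c')
j=6 s[j]='a': π[6]=2 (border 'ca')
j=7 s[j]='b': k: 2→0; π[7]=0 (border '')
j=8 s[j]='a': π[8]=0 (border '')
j=9 s[j]='a': π[9]=0 (border '')
j=10 s[j]='a': π[10]=0 (border '')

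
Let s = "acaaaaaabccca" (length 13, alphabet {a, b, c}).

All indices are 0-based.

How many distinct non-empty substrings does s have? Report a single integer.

69

sorted suffixes:
  #0 SA[0]=12  'a'
  #1 SA[1]=2  'aaaaaabccca'
  #2 SA[2]=3  'aaaaabccca'
  #3 SA[3]=4  'aaaabccca'
  #4 SA[4]=5  'aaabccca'
  #5 SA[5]=6  'aabccca'
  #6 SA[6]=7  'abccca'
  #7 SA[7]=0  'acaaaaaabccca'
  #8 SA[8]=8  'bccca'
  #9 SA[9]=11  'ca'
  #10 SA[10]=1  'caaaaaabccca'
  #11 SA[11]=10  'cca'
  #12 SA[12]=9  'ccca'

SA = [12, 2, 3, 4, 5, 6, 7, 0, 8, 11, 1, 10, 9]
i: (SA[i-1],SA[i]) lcp shared
  1: (12,2) 1 'a'
  2: (2,3) 5 'aaaaa'
  3: (3,4) 4 'aaaa'
  4: (4,5) 3 'aaa'
  5: (5,6) 2 'aa'
  6: (6,7) 1 'a'
  7: (7,0) 1 'a'
  8: (0,8) 0 ''
  9: (8,11) 0 ''
  10: (11,1) 2 'ca'
  11: (1,10) 1 'c'
  12: (10,9) 2 'cc'

n(n+1)/2 = 13·14/2 = 91
Σ LCP = 0 + 1 + 5 + 4 + 3 + 2 + 1 + 1 + 0 + 0 + 2 + 1 + 2 = 22
distinct = 91 − 22 = 69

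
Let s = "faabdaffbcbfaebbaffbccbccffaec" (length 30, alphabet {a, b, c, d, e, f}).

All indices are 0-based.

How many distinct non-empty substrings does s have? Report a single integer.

rank→(start, suffix):
  0 → (1, 'aabdaffbcbfaebbaffbccbccffaec')
  1 → (2, 'abdaffbcbfaebbaffbccbccffaec')
  2 → (12, 'aebbaffbccbccffaec')
  3 → (27, 'aec')
  4 → (5, 'affbcbfaebbaffbccbccffaec')
  5 → (16, 'affbccbccffaec')
  6 → (15, 'baffbccbccffaec')
  7 → (14, 'bbaffbccbccffaec')
  8 → (8, 'bcbfaebbaffbccbccffaec')
  9 → (19, 'bccbccffaec')
  10 → (22, 'bccffaec')
  11 → (3, 'bdaffbcbfaebbaffbccbccffaec')
  12 → (10, 'bfaebbaffbccbccffaec')
  13 → (29, 'c')
  14 → (21, 'cbccffaec')
  15 → (9, 'cbfaebbaffbccbccffaec')
  16 → (20, 'ccbccffaec')
  17 → (23, 'ccffaec')
  18 → (24, 'cffaec')
  19 → (4, 'daffbcbfaebbaffbccbccffaec')
  20 → (13, 'ebbaffbccbccffaec')
  21 → (28, 'ec')
  22 → (0, 'faabdaffbcbfaebbaffbccbccffaec')
  23 → (11, 'faebbaffbccbccffaec')
  24 → (26, 'faec')
  25 → (7, 'fbcbfaebbaffbccbccffaec')
  26 → (18, 'fbccbccffaec')
  27 → (25, 'ffaec')
  28 → (6, 'ffbcbfaebbaffbccbccffaec')
  29 → (17, 'ffbccbccffaec')

SA = [1, 2, 12, 27, 5, 16, 15, 14, 8, 19, 22, 3, 10, 29, 21, 9, 20, 23, 24, 4, 13, 28, 0, 11, 26, 7, 18, 25, 6, 17]
i: (SA[i-1],SA[i]) lcp shared
  1: (1,2) 1 'a'
  2: (2,12) 1 'a'
  3: (12,27) 2 'ae'
  4: (27,5) 1 'a'
  5: (5,16) 5 'affbc'
  6: (16,15) 0 ''
  7: (15,14) 1 'b'
  8: (14,8) 1 'b'
  9: (8,19) 2 'bc'
  10: (19,22) 3 'bcc'
  11: (22,3) 1 'b'
  12: (3,10) 1 'b'
  13: (10,29) 0 ''
  14: (29,21) 1 'c'
  15: (21,9) 2 'cb'
  16: (9,20) 1 'c'
  17: (20,23) 2 'cc'
  18: (23,24) 1 'c'
  19: (24,4) 0 ''
  20: (4,13) 0 ''
  21: (13,28) 1 'e'
  22: (28,0) 0 ''
  23: (0,11) 2 'fa'
  24: (11,26) 3 'fae'
  25: (26,7) 1 'f'
  26: (7,18) 3 'fbc'
  27: (18,25) 1 'f'
  28: (25,6) 2 'ff'
  29: (6,17) 4 'ffbc'

n(n+1)/2 = 30·31/2 = 465
Σ LCP = 0 + 1 + 1 + 2 + 1 + 5 + 0 + 1 + 1 + 2 + 3 + 1 + 1 + 0 + 1 + 2 + 1 + 2 + 1 + 0 + 0 + 1 + 0 + 2 + 3 + 1 + 3 + 1 + 2 + 4 = 43
distinct = 465 − 43 = 422

422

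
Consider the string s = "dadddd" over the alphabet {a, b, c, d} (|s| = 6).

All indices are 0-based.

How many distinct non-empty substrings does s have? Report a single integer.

14

rank | idx | suffix
   0 |   1 | adddd
   1 |   5 | d
   2 |   0 | dadddd
   3 |   4 | dd
   4 |   3 | ddd
   5 |   2 | dddd

SA = [1, 5, 0, 4, 3, 2]
i: (SA[i-1],SA[i]) lcp shared
  1: (1,5) 0 ''
  2: (5,0) 1 'd'
  3: (0,4) 1 'd'
  4: (4,3) 2 'dd'
  5: (3,2) 3 'ddd'

n(n+1)/2 = 6·7/2 = 21
Σ LCP = 0 + 0 + 1 + 1 + 2 + 3 = 7
distinct = 21 − 7 = 14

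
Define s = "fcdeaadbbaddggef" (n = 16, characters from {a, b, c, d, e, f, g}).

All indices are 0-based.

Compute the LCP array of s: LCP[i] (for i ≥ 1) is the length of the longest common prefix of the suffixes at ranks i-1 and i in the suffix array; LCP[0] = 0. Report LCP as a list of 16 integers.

[0, 1, 2, 0, 1, 0, 0, 1, 1, 1, 0, 1, 0, 1, 0, 1]

sorted suffixes:
  #0 SA[0]=4  'aadbbaddggef'
  #1 SA[1]=5  'adbbaddggef'
  #2 SA[2]=9  'addggef'
  #3 SA[3]=8  'baddggef'
  #4 SA[4]=7  'bbaddggef'
  #5 SA[5]=1  'cdeaadbbaddggef'
  #6 SA[6]=6  'dbbaddggef'
  #7 SA[7]=10  'ddggef'
  #8 SA[8]=2  'deaadbbaddggef'
  #9 SA[9]=11  'dggef'
  #10 SA[10]=3  'eaadbbaddggef'
  #11 SA[11]=14  'ef'
  #12 SA[12]=15  'f'
  #13 SA[13]=0  'fcdeaadbbaddggef'
  #14 SA[14]=13  'gef'
  #15 SA[15]=12  'ggef'

SA = [4, 5, 9, 8, 7, 1, 6, 10, 2, 11, 3, 14, 15, 0, 13, 12]
[i] adj suffixes → lcp
  [1] 4/5 → 1 ('a')
  [2] 5/9 → 2 ('ad')
  [3] 9/8 → 0 ('')
  [4] 8/7 → 1 ('b')
  [5] 7/1 → 0 ('')
  [6] 1/6 → 0 ('')
  [7] 6/10 → 1 ('d')
  [8] 10/2 → 1 ('d')
  [9] 2/11 → 1 ('d')
  [10] 11/3 → 0 ('')
  [11] 3/14 → 1 ('e')
  [12] 14/15 → 0 ('')
  [13] 15/0 → 1 ('f')
  [14] 0/13 → 0 ('')
  [15] 13/12 → 1 ('g')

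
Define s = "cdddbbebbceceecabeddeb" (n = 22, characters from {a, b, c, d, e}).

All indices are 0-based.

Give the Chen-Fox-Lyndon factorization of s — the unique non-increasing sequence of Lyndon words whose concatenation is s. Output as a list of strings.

emit factor 1: 'cddd' (i=0, period=4)
emit factor 2: 'bbe' (i=4, period=3)
emit factor 3: 'bbceceec' (i=7, period=8)
emit factor 4: 'abeddeb' (i=15, period=7)

["cddd", "bbe", "bbceceec", "abeddeb"]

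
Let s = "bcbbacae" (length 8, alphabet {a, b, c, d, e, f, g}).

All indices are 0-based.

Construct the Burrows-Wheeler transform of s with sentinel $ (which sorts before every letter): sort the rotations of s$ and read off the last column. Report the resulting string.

ebcbc$aba

rank  rotation   last
    0  $bcbbacae  e
    1  acae$bcbb  b
    2  ae$bcbbac  c
    3  bacae$bcb  b
    4  bbacae$bc  c
    5  bcbbacae$  $
    6  cae$bcbba  a
    7  cbbacae$b  b
    8  e$bcbbaca  a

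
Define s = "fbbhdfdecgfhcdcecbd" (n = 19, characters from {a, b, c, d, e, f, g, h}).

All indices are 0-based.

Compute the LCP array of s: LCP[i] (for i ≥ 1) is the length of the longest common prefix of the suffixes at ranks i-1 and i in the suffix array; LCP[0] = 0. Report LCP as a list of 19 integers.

rank→(start, suffix):
  0 → (1, 'bbhdfdecgfhcdcecbd')
  1 → (17, 'bd')
  2 → (2, 'bhdfdecgfhcdcecbd')
  3 → (16, 'cbd')
  4 → (12, 'cdcecbd')
  5 → (14, 'cecbd')
  6 → (8, 'cgfhcdcecbd')
  7 → (18, 'd')
  8 → (13, 'dcecbd')
  9 → (6, 'decgfhcdcecbd')
  10 → (4, 'dfdecgfhcdcecbd')
  11 → (15, 'ecbd')
  12 → (7, 'ecgfhcdcecbd')
  13 → (0, 'fbbhdfdecgfhcdcecbd')
  14 → (5, 'fdecgfhcdcecbd')
  15 → (10, 'fhcdcecbd')
  16 → (9, 'gfhcdcecbd')
  17 → (11, 'hcdcecbd')
  18 → (3, 'hdfdecgfhcdcecbd')

SA = [1, 17, 2, 16, 12, 14, 8, 18, 13, 6, 4, 15, 7, 0, 5, 10, 9, 11, 3]
[i] adj suffixes → lcp
  [1] 1/17 → 1 ('b')
  [2] 17/2 → 1 ('b')
  [3] 2/16 → 0 ('')
  [4] 16/12 → 1 ('c')
  [5] 12/14 → 1 ('c')
  [6] 14/8 → 1 ('c')
  [7] 8/18 → 0 ('')
  [8] 18/13 → 1 ('d')
  [9] 13/6 → 1 ('d')
  [10] 6/4 → 1 ('d')
  [11] 4/15 → 0 ('')
  [12] 15/7 → 2 ('ec')
  [13] 7/0 → 0 ('')
  [14] 0/5 → 1 ('f')
  [15] 5/10 → 1 ('f')
  [16] 10/9 → 0 ('')
  [17] 9/11 → 0 ('')
  [18] 11/3 → 1 ('h')

[0, 1, 1, 0, 1, 1, 1, 0, 1, 1, 1, 0, 2, 0, 1, 1, 0, 0, 1]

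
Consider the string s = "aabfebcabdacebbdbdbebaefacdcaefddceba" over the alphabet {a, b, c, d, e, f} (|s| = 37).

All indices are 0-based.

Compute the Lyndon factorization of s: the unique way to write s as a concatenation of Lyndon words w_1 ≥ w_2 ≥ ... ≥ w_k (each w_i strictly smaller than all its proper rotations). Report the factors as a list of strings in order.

["aabfebcabdacebbdbdbebaefacdcaefddceb", "a"]

emit factor 1: 'aabfebcabdacebbdbdbebaefacdcaefddceb' (i=0, period=36)
emit factor 2: 'a' (i=36, period=1)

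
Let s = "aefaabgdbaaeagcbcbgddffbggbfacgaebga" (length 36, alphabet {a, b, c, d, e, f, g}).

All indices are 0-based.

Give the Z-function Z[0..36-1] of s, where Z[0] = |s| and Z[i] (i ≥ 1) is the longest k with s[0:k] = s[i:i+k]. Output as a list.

Z[0]=36
i=1: fresh scan; Z[1]=0
i=2: fresh scan; Z[2]=0
i=3: fresh scan; Z[3]=1 extend→box=[3,4)
i=4: fresh scan; Z[4]=1 extend→box=[4,5)
i=5: fresh scan; Z[5]=0
i=6: fresh scan; Z[6]=0
i=7: fresh scan; Z[7]=0
i=8: fresh scan; Z[8]=0
i=9: fresh scan; Z[9]=1 extend→box=[9,10)
i=10: fresh scan; Z[10]=2 extend→box=[10,12)
i=11: min(r-i=1, Z[1]=0)=0; Z[11]=0
i=12: fresh scan; Z[12]=1 extend→box=[12,13)
i=13: fresh scan; Z[13]=0
i=14: fresh scan; Z[14]=0
i=15: fresh scan; Z[15]=0
i=16: fresh scan; Z[16]=0
i=17: fresh scan; Z[17]=0
i=18: fresh scan; Z[18]=0
i=19: fresh scan; Z[19]=0
i=20: fresh scan; Z[20]=0
i=21: fresh scan; Z[21]=0
i=22: fresh scan; Z[22]=0
i=23: fresh scan; Z[23]=0
i=24: fresh scan; Z[24]=0
i=25: fresh scan; Z[25]=0
i=26: fresh scan; Z[26]=0
i=27: fresh scan; Z[27]=0
i=28: fresh scan; Z[28]=1 extend→box=[28,29)
i=29: fresh scan; Z[29]=0
i=30: fresh scan; Z[30]=0
i=31: fresh scan; Z[31]=2 extend→box=[31,33)
i=32: min(r-i=1, Z[1]=0)=0; Z[32]=0
i=33: fresh scan; Z[33]=0
i=34: fresh scan; Z[34]=0
i=35: fresh scan; Z[35]=1 extend→box=[35,36)

[36, 0, 0, 1, 1, 0, 0, 0, 0, 1, 2, 0, 1, 0, 0, 0, 0, 0, 0, 0, 0, 0, 0, 0, 0, 0, 0, 0, 1, 0, 0, 2, 0, 0, 0, 1]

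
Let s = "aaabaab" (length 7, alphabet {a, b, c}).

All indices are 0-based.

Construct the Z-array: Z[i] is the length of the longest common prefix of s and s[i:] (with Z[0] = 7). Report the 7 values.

Z[0]=7
i=1: fresh scan; Z[1]=2 scan→box=[1,3)
i=2: min(r-i=1, Z[1]=2)=1; Z[2]=1
i=3: fresh scan; Z[3]=0
i=4: fresh scan; Z[4]=2 scan→box=[4,6)
i=5: min(r-i=1, Z[1]=2)=1; Z[5]=1
i=6: fresh scan; Z[6]=0

[7, 2, 1, 0, 2, 1, 0]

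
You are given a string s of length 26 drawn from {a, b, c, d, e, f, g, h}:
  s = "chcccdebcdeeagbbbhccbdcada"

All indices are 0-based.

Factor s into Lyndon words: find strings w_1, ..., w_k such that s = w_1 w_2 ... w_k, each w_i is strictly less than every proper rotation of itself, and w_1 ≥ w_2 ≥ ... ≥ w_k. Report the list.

["ch", "cccde", "bcdee", "agbbbhccbdc", "ad", "a"]

emit factor 1: 'ch' (i=0, period=2)
emit factor 2: 'cccde' (i=2, period=5)
emit factor 3: 'bcdee' (i=7, period=5)
emit factor 4: 'agbbbhccbdc' (i=12, period=11)
emit factor 5: 'ad' (i=23, period=2)
emit factor 6: 'a' (i=25, period=1)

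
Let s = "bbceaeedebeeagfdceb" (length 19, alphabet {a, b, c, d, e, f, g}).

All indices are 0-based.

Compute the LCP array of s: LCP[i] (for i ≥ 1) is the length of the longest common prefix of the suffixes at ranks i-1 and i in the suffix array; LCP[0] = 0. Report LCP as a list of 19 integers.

rank | idx | suffix
   0 |   4 | aeedebeeagfdceb
   1 |  12 | agfdceb
   2 |  18 | b
   3 |   0 | bbceaeedebeeagfdceb
   4 |   1 | bceaeedebeeagfdceb
   5 |   9 | beeagfdceb
   6 |   2 | ceaeedebeeagfdceb
   7 |  16 | ceb
   8 |  15 | dceb
   9 |   7 | debeeagfdceb
  10 |   3 | eaeedebeeagfdceb
  11 |  11 | eagfdceb
  12 |  17 | eb
  13 |   8 | ebeeagfdceb
  14 |   6 | edebeeagfdceb
  15 |  10 | eeagfdceb
  16 |   5 | eedebeeagfdceb
  17 |  14 | fdceb
  18 |  13 | gfdceb

SA = [4, 12, 18, 0, 1, 9, 2, 16, 15, 7, 3, 11, 17, 8, 6, 10, 5, 14, 13]
i: (SA[i-1],SA[i]) lcp shared
  1: (4,12) 1 'a'
  2: (12,18) 0 ''
  3: (18,0) 1 'b'
  4: (0,1) 1 'b'
  5: (1,9) 1 'b'
  6: (9,2) 0 ''
  7: (2,16) 2 'ce'
  8: (16,15) 0 ''
  9: (15,7) 1 'd'
  10: (7,3) 0 ''
  11: (3,11) 2 'ea'
  12: (11,17) 1 'e'
  13: (17,8) 2 'eb'
  14: (8,6) 1 'e'
  15: (6,10) 1 'e'
  16: (10,5) 2 'ee'
  17: (5,14) 0 ''
  18: (14,13) 0 ''

[0, 1, 0, 1, 1, 1, 0, 2, 0, 1, 0, 2, 1, 2, 1, 1, 2, 0, 0]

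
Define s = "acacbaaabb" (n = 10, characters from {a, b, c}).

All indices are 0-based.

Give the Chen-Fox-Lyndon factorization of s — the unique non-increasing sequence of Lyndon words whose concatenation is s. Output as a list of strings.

emit factor 1: 'acacb' (i=0, period=5)
emit factor 2: 'aaabb' (i=5, period=5)

["acacb", "aaabb"]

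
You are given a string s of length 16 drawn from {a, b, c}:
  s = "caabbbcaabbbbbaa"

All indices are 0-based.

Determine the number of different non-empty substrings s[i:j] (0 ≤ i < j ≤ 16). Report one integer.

sorted suffixes:
  #0 SA[0]=15  'a'
  #1 SA[1]=14  'aa'
  #2 SA[2]=7  'aabbbbbaa'
  #3 SA[3]=1  'aabbbcaabbbbbaa'
  #4 SA[4]=8  'abbbbbaa'
  #5 SA[5]=2  'abbbcaabbbbbaa'
  #6 SA[6]=13  'baa'
  #7 SA[7]=12  'bbaa'
  #8 SA[8]=11  'bbbaa'
  #9 SA[9]=10  'bbbbaa'
  #10 SA[10]=9  'bbbbbaa'
  #11 SA[11]=3  'bbbcaabbbbbaa'
  #12 SA[12]=4  'bbcaabbbbbaa'
  #13 SA[13]=5  'bcaabbbbbaa'
  #14 SA[14]=6  'caabbbbbaa'
  #15 SA[15]=0  'caabbbcaabbbbbaa'

SA = [15, 14, 7, 1, 8, 2, 13, 12, 11, 10, 9, 3, 4, 5, 6, 0]
[i] adj suffixes → lcp
  [1] 15/14 → 1 ('a')
  [2] 14/7 → 2 ('aa')
  [3] 7/1 → 5 ('aabbb')
  [4] 1/8 → 1 ('a')
  [5] 8/2 → 4 ('abbb')
  [6] 2/13 → 0 ('')
  [7] 13/12 → 1 ('b')
  [8] 12/11 → 2 ('bb')
  [9] 11/10 → 3 ('bbb')
  [10] 10/9 → 4 ('bbbb')
  [11] 9/3 → 3 ('bbb')
  [12] 3/4 → 2 ('bb')
  [13] 4/5 → 1 ('b')
  [14] 5/6 → 0 ('')
  [15] 6/0 → 6 ('caabbb')

n(n+1)/2 = 16·17/2 = 136
Σ LCP = 0 + 1 + 2 + 5 + 1 + 4 + 0 + 1 + 2 + 3 + 4 + 3 + 2 + 1 + 0 + 6 = 35
distinct = 136 − 35 = 101

101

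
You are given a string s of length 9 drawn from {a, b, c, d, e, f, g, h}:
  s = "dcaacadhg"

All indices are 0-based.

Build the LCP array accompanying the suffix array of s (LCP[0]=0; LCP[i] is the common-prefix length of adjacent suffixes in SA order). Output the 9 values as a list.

[0, 1, 1, 0, 2, 0, 1, 0, 0]

sorted suffixes:
  #0 SA[0]=2  'aacadhg'
  #1 SA[1]=3  'acadhg'
  #2 SA[2]=5  'adhg'
  #3 SA[3]=1  'caacadhg'
  #4 SA[4]=4  'cadhg'
  #5 SA[5]=0  'dcaacadhg'
  #6 SA[6]=6  'dhg'
  #7 SA[7]=8  'g'
  #8 SA[8]=7  'hg'

SA = [2, 3, 5, 1, 4, 0, 6, 8, 7]
i: (SA[i-1],SA[i]) lcp shared
  1: (2,3) 1 'a'
  2: (3,5) 1 'a'
  3: (5,1) 0 ''
  4: (1,4) 2 'ca'
  5: (4,0) 0 ''
  6: (0,6) 1 'd'
  7: (6,8) 0 ''
  8: (8,7) 0 ''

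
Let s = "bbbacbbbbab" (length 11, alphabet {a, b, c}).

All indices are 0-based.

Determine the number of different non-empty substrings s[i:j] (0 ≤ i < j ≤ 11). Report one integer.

sorted suffixes:
  #0 SA[0]=9  'ab'
  #1 SA[1]=3  'acbbbbab'
  #2 SA[2]=10  'b'
  #3 SA[3]=8  'bab'
  #4 SA[4]=2  'bacbbbbab'
  #5 SA[5]=7  'bbab'
  #6 SA[6]=1  'bbacbbbbab'
  #7 SA[7]=6  'bbbab'
  #8 SA[8]=0  'bbbacbbbbab'
  #9 SA[9]=5  'bbbbab'
  #10 SA[10]=4  'cbbbbab'

SA = [9, 3, 10, 8, 2, 7, 1, 6, 0, 5, 4]
i: (SA[i-1],SA[i]) lcp shared
  1: (9,3) 1 'a'
  2: (3,10) 0 ''
  3: (10,8) 1 'b'
  4: (8,2) 2 'ba'
  5: (2,7) 1 'b'
  6: (7,1) 3 'bba'
  7: (1,6) 2 'bb'
  8: (6,0) 4 'bbba'
  9: (0,5) 3 'bbb'
  10: (5,4) 0 ''

n(n+1)/2 = 11·12/2 = 66
Σ LCP = 0 + 1 + 0 + 1 + 2 + 1 + 3 + 2 + 4 + 3 + 0 = 17
distinct = 66 − 17 = 49

49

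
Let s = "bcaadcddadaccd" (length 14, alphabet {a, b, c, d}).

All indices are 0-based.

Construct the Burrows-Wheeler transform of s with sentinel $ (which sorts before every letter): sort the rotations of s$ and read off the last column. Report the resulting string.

dcdda$bacdcadac

rank  rotation         last
    0  $bcaadcddadaccd  d
    1  aadcddadaccd$bc  c
    2  accd$bcaadcddad  d
    3  adaccd$bcaadcdd  d
    4  adcddadaccd$bca  a
    5  bcaadcddadaccd$  $
    6  caadcddadaccd$b  b
    7  ccd$bcaadcddada  a
    8  cd$bcaadcddadac  c
    9  cddadaccd$bcaad  d
   10  d$bcaadcddadacc  c
   11  daccd$bcaadcdda  a
   12  dadaccd$bcaadcd  d
   13  dcddadaccd$bcaa  a
   14  ddadaccd$bcaadc  c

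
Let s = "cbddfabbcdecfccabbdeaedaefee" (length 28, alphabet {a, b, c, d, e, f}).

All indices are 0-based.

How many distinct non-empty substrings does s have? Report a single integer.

rank→(start, suffix):
  0 → (5, 'abbcdecfccabbdeaedaefee')
  1 → (15, 'abbdeaedaefee')
  2 → (20, 'aedaefee')
  3 → (23, 'aefee')
  4 → (6, 'bbcdecfccabbdeaedaefee')
  5 → (16, 'bbdeaedaefee')
  6 → (7, 'bcdecfccabbdeaedaefee')
  7 → (1, 'bddfabbcdecfccabbdeaedaefee')
  8 → (17, 'bdeaedaefee')
  9 → (14, 'cabbdeaedaefee')
  10 → (0, 'cbddfabbcdecfccabbdeaedaefee')
  11 → (13, 'ccabbdeaedaefee')
  12 → (8, 'cdecfccabbdeaedaefee')
  13 → (11, 'cfccabbdeaedaefee')
  14 → (22, 'daefee')
  15 → (2, 'ddfabbcdecfccabbdeaedaefee')
  16 → (18, 'deaedaefee')
  17 → (9, 'decfccabbdeaedaefee')
  18 → (3, 'dfabbcdecfccabbdeaedaefee')
  19 → (27, 'e')
  20 → (19, 'eaedaefee')
  21 → (10, 'ecfccabbdeaedaefee')
  22 → (21, 'edaefee')
  23 → (26, 'ee')
  24 → (24, 'efee')
  25 → (4, 'fabbcdecfccabbdeaedaefee')
  26 → (12, 'fccabbdeaedaefee')
  27 → (25, 'fee')

SA = [5, 15, 20, 23, 6, 16, 7, 1, 17, 14, 0, 13, 8, 11, 22, 2, 18, 9, 3, 27, 19, 10, 21, 26, 24, 4, 12, 25]
[i] adj suffixes → lcp
  [1] 5/15 → 3 ('abb')
  [2] 15/20 → 1 ('a')
  [3] 20/23 → 2 ('ae')
  [4] 23/6 → 0 ('')
  [5] 6/16 → 2 ('bb')
  [6] 16/7 → 1 ('b')
  [7] 7/1 → 1 ('b')
  [8] 1/17 → 2 ('bd')
  [9] 17/14 → 0 ('')
  [10] 14/0 → 1 ('c')
  [11] 0/13 → 1 ('c')
  [12] 13/8 → 1 ('c')
  [13] 8/11 → 1 ('c')
  [14] 11/22 → 0 ('')
  [15] 22/2 → 1 ('d')
  [16] 2/18 → 1 ('d')
  [17] 18/9 → 2 ('de')
  [18] 9/3 → 1 ('d')
  [19] 3/27 → 0 ('')
  [20] 27/19 → 1 ('e')
  [21] 19/10 → 1 ('e')
  [22] 10/21 → 1 ('e')
  [23] 21/26 → 1 ('e')
  [24] 26/24 → 1 ('e')
  [25] 24/4 → 0 ('')
  [26] 4/12 → 1 ('f')
  [27] 12/25 → 1 ('f')

n(n+1)/2 = 28·29/2 = 406
Σ LCP = 0 + 3 + 1 + 2 + 0 + 2 + 1 + 1 + 2 + 0 + 1 + 1 + 1 + 1 + 0 + 1 + 1 + 2 + 1 + 0 + 1 + 1 + 1 + 1 + 1 + 0 + 1 + 1 = 28
distinct = 406 − 28 = 378

378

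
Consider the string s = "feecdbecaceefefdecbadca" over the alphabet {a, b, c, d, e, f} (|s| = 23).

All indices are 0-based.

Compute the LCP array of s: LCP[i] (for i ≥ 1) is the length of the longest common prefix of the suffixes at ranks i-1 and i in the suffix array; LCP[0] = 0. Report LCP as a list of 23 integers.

[0, 1, 1, 0, 1, 0, 2, 1, 1, 1, 0, 1, 1, 0, 2, 2, 1, 2, 1, 2, 0, 1, 2]

rank | idx | suffix
   0 |  22 | a
   1 |   8 | aceefefdecbadca
   2 |  19 | adca
   3 |  18 | badca
   4 |   5 | becaceefefdecbadca
   5 |  21 | ca
   6 |   7 | caceefefdecbadca
   7 |  17 | cbadca
   8 |   3 | cdbecaceefefdecbadca
   9 |   9 | ceefefdecbadca
  10 |   4 | dbecaceefefdecbadca
  11 |  20 | dca
  12 |  15 | decbadca
  13 |   6 | ecaceefefdecbadca
  14 |  16 | ecbadca
  15 |   2 | ecdbecaceefefdecbadca
  16 |   1 | eecdbecaceefefdecbadca
  17 |  10 | eefefdecbadca
  18 |  13 | efdecbadca
  19 |  11 | efefdecbadca
  20 |  14 | fdecbadca
  21 |   0 | feecdbecaceefefdecbadca
  22 |  12 | fefdecbadca

SA = [22, 8, 19, 18, 5, 21, 7, 17, 3, 9, 4, 20, 15, 6, 16, 2, 1, 10, 13, 11, 14, 0, 12]
i: (SA[i-1],SA[i]) lcp shared
  1: (22,8) 1 'a'
  2: (8,19) 1 'a'
  3: (19,18) 0 ''
  4: (18,5) 1 'b'
  5: (5,21) 0 ''
  6: (21,7) 2 'ca'
  7: (7,17) 1 'c'
  8: (17,3) 1 'c'
  9: (3,9) 1 'c'
  10: (9,4) 0 ''
  11: (4,20) 1 'd'
  12: (20,15) 1 'd'
  13: (15,6) 0 ''
  14: (6,16) 2 'ec'
  15: (16,2) 2 'ec'
  16: (2,1) 1 'e'
  17: (1,10) 2 'ee'
  18: (10,13) 1 'e'
  19: (13,11) 2 'ef'
  20: (11,14) 0 ''
  21: (14,0) 1 'f'
  22: (0,12) 2 'fe'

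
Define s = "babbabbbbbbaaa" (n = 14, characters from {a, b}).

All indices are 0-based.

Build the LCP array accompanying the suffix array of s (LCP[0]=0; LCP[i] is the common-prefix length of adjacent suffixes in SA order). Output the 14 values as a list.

[0, 1, 2, 1, 3, 0, 2, 4, 1, 3, 2, 3, 4, 5]

sorted suffixes:
  #0 SA[0]=13  'a'
  #1 SA[1]=12  'aa'
  #2 SA[2]=11  'aaa'
  #3 SA[3]=1  'abbabbbbbbaaa'
  #4 SA[4]=4  'abbbbbbaaa'
  #5 SA[5]=10  'baaa'
  #6 SA[6]=0  'babbabbbbbbaaa'
  #7 SA[7]=3  'babbbbbbaaa'
  #8 SA[8]=9  'bbaaa'
  #9 SA[9]=2  'bbabbbbbbaaa'
  #10 SA[10]=8  'bbbaaa'
  #11 SA[11]=7  'bbbbaaa'
  #12 SA[12]=6  'bbbbbaaa'
  #13 SA[13]=5  'bbbbbbaaa'

SA = [13, 12, 11, 1, 4, 10, 0, 3, 9, 2, 8, 7, 6, 5]
rank  pair      lcp
   1  s[13:],s[12:]  1  'a'
   2  s[12:],s[11:]  2  'aa'
   3  s[11:],s[1:]  1  'a'
   4  s[1:],s[4:]  3  'abb'
   5  s[4:],s[10:]  0  ''
   6  s[10:],s[0:]  2  'ba'
   7  s[0:],s[3:]  4  'babb'
   8  s[3:],s[9:]  1  'b'
   9  s[9:],s[2:]  3  'bba'
  10  s[2:],s[8:]  2  'bb'
  11  s[8:],s[7:]  3  'bbb'
  12  s[7:],s[6:]  4  'bbbb'
  13  s[6:],s[5:]  5  'bbbbb'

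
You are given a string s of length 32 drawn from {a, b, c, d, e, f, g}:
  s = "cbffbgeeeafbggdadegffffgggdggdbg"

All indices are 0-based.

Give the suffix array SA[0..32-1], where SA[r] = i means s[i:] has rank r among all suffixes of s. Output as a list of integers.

[15, 9, 1, 30, 4, 11, 0, 14, 29, 16, 26, 8, 7, 6, 17, 3, 10, 2, 19, 20, 21, 22, 31, 13, 28, 25, 5, 18, 12, 27, 24, 23]

rank→(start, suffix):
  0 → (15, 'adegffffgggdggdbg')
  1 → (9, 'afbggdadegffffgggdggdbg')
  2 → (1, 'bffbgeeeafbggdadegffffgggdggdbg')
  3 → (30, 'bg')
  4 → (4, 'bgeeeafbggdadegffffgggdggdbg')
  5 → (11, 'bggdadegffffgggdggdbg')
  6 → (0, 'cbffbgeeeafbggdadegffffgggdggdbg')
  7 → (14, 'dadegffffgggdggdbg')
  8 → (29, 'dbg')
  9 → (16, 'degffffgggdggdbg')
  10 → (26, 'dggdbg')
  11 → (8, 'eafbggdadegffffgggdggdbg')
  12 → (7, 'eeafbggdadegffffgggdggdbg')
  13 → (6, 'eeeafbggdadegffffgggdggdbg')
  14 → (17, 'egffffgggdggdbg')
  15 → (3, 'fbgeeeafbggdadegffffgggdggdbg')
  16 → (10, 'fbggdadegffffgggdggdbg')
  17 → (2, 'ffbgeeeafbggdadegffffgggdggdbg')
  18 → (19, 'ffffgggdggdbg')
  19 → (20, 'fffgggdggdbg')
  20 → (21, 'ffgggdggdbg')
  21 → (22, 'fgggdggdbg')
  22 → (31, 'g')
  23 → (13, 'gdadegffffgggdggdbg')
  24 → (28, 'gdbg')
  25 → (25, 'gdggdbg')
  26 → (5, 'geeeafbggdadegffffgggdggdbg')
  27 → (18, 'gffffgggdggdbg')
  28 → (12, 'ggdadegffffgggdggdbg')
  29 → (27, 'ggdbg')
  30 → (24, 'ggdggdbg')
  31 → (23, 'gggdggdbg')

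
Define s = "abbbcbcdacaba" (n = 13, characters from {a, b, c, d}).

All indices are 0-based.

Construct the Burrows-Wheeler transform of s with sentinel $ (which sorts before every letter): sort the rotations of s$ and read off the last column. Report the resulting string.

abc$daabbcabbc

rank  rotation        last
    0  $abbbcbcdacaba  a
    1  a$abbbcbcdacab  b
    2  aba$abbbcbcdac  c
    3  abbbcbcdacaba$  $
    4  acaba$abbbcbcd  d
    5  ba$abbbcbcdaca  a
    6  bbbcbcdacaba$a  a
    7  bbcbcdacaba$ab  b
    8  bcbcdacaba$abb  b
    9  bcdacaba$abbbc  c
   10  caba$abbbcbcda  a
   11  cbcdacaba$abbb  b
   12  cdacaba$abbbcb  b
   13  dacaba$abbbcbc  c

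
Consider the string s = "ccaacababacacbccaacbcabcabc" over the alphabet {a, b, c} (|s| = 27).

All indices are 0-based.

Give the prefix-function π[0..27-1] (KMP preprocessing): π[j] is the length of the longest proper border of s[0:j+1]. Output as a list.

[0, 1, 0, 0, 1, 0, 0, 0, 0, 0, 1, 0, 1, 0, 1, 2, 3, 4, 5, 0, 1, 0, 0, 1, 0, 0, 1]

π[0] = 0
j=1 s[j]='c': π[1]=1 (border 'c')
j=2 s[j]='a': k: 1→0; π[2]=0 (border '')
j=3 s[j]='a': π[3]=0 (border '')
j=4 s[j]='c': π[4]=1 (border 'c')
j=5 s[j]='a': k: 1→0; π[5]=0 (border '')
j=6 s[j]='b': π[6]=0 (border '')
j=7 s[j]='a': π[7]=0 (border '')
j=8 s[j]='b': π[8]=0 (border '')
j=9 s[j]='a': π[9]=0 (border '')
j=10 s[j]='c': π[10]=1 (border 'c')
j=11 s[j]='a': k: 1→0; π[11]=0 (border '')
j=12 s[j]='c': π[12]=1 (border 'c')
j=13 s[j]='b': k: 1→0; π[13]=0 (border '')
j=14 s[j]='c': π[14]=1 (border 'c')
j=15 s[j]='c': π[15]=2 (border 'cc')
j=16 s[j]='a': π[16]=3 (border 'cca')
j=17 s[j]='a': π[17]=4 (border 'ccaa')
j=18 s[j]='c': π[18]=5 (border 'ccaac')
j=19 s[j]='b': k: 5→1→0; π[19]=0 (border '')
j=20 s[j]='c': π[20]=1 (border 'c')
j=21 s[j]='a': k: 1→0; π[21]=0 (border '')
j=22 s[j]='b': π[22]=0 (border '')
j=23 s[j]='c': π[23]=1 (border 'c')
j=24 s[j]='a': k: 1→0; π[24]=0 (border '')
j=25 s[j]='b': π[25]=0 (border '')
j=26 s[j]='c': π[26]=1 (border 'c')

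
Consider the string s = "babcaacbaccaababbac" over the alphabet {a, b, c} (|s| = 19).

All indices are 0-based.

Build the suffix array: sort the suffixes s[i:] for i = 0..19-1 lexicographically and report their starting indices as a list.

[11, 4, 12, 14, 1, 17, 5, 8, 13, 0, 16, 7, 15, 2, 18, 10, 3, 6, 9]

rank | idx | suffix
   0 |  11 | aababbac
   1 |   4 | aacbaccaababbac
   2 |  12 | ababbac
   3 |  14 | abbac
   4 |   1 | abcaacbaccaababbac
   5 |  17 | ac
   6 |   5 | acbaccaababbac
   7 |   8 | accaababbac
   8 |  13 | babbac
   9 |   0 | babcaacbaccaababbac
  10 |  16 | bac
  11 |   7 | baccaababbac
  12 |  15 | bbac
  13 |   2 | bcaacbaccaababbac
  14 |  18 | c
  15 |  10 | caababbac
  16 |   3 | caacbaccaababbac
  17 |   6 | cbaccaababbac
  18 |   9 | ccaababbac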